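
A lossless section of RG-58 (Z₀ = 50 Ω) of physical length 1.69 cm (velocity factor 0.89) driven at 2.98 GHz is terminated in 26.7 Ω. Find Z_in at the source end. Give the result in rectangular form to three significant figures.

Z_in ≈ 69.1 + j32.2 Ω

λ = v/f = 0.89·c / 2.98 GHz = 0.0896 m
βl = 2π·l/λ = 2π × 0.189 = 67.9°
tan(βl) = tan(67.9°) = 2.46
Z_in = Z_0·(Z_L + jZ_0·tanβl)/(Z_0 + jZ_L·tanβl)
     = 50·(26.7 + j123)/(50 + j65.8)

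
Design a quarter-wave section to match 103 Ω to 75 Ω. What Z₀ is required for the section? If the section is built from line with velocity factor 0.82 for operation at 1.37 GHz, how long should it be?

Z_qwt = √(Z_0·R_L) = √(75 × 103) = √7725
λ = 0.82·c/f = 0.18 m, so l = λ/4 = 0.0449 m

Z_qwt ≈ 87.9 Ω; length ≈ 4.49 cm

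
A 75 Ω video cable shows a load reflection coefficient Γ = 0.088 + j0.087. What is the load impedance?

Z_L = Z_0·(1 + Γ)/(1 − Γ) = 75·(1.09 + j0.087)/(0.912 − j0.087)

Z_L ≈ 88 + j15.5 Ω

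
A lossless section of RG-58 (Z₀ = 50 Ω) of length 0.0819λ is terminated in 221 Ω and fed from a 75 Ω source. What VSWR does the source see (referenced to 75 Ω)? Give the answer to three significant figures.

VSWR ≈ 3.87

βl = 2π × 0.0819 = 29.5°
tan(βl) = 0.565
Z_in = Z_0·(Z_L + jZ_0·tanβl)/(Z_0 + jZ_L·tanβl) = 40.3 − j72.3 Ω
Γ_s = (Z_in − Z_s)/(Z_in + Z_s) = (-34.7 − j72.3)/(115 − j72.3), |Γ_s| = 0.59
VSWR = (1 + |Γ_s|)/(1 − |Γ_s|)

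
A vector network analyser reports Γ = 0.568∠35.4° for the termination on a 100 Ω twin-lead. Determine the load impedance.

Z_L = Z_0·(1 + Γ)/(1 − Γ) = 100·(1.46 + j0.329)/(0.537 − j0.329)

Z_L ≈ 171 + j166 Ω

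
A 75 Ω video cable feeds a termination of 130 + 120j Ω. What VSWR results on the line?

Γ = (Z_L − Z_0)/(Z_L + Z_0) = (55 + j120)/(205 + j120)
|Γ| = 132/238 = 0.556
VSWR = (1 + |Γ|)/(1 − |Γ|) = 1.56/0.444

VSWR ≈ 3.5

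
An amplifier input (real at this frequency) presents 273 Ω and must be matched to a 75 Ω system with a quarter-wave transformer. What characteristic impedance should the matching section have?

Z_qwt = √(Z_0·R_L) = √(75 × 273) = √20480

Z_qwt ≈ 143 Ω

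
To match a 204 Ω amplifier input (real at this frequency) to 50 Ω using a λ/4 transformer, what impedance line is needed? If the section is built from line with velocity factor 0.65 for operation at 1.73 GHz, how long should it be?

Z_qwt ≈ 101 Ω; length ≈ 2.82 cm

Z_qwt = √(Z_0·R_L) = √(50 × 204) = √10200
λ = 0.65·c/f = 0.113 m, so l = λ/4 = 0.0282 m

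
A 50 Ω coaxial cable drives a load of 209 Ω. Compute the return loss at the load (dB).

Γ = (209 − 50)/(209 + 50) = 0.614
RL = −20·log₁₀|Γ| = −20·log₁₀(0.614)

RL ≈ 4.24 dB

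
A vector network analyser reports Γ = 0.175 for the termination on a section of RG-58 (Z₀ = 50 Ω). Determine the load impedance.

Z_L ≈ 71.2 Ω

Z_L = Z_0·(1 + Γ)/(1 − Γ) = 50·(1.18)/(0.825)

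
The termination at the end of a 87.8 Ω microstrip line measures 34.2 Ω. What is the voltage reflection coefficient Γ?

Γ = -0.439

Γ = (Z_L − Z_0)/(Z_L + Z_0) = (34.2 − 87.8)/(34.2 + 87.8) = -53.6/122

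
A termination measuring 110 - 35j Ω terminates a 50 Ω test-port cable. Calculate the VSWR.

VSWR ≈ 2.47

Γ = (Z_L − Z_0)/(Z_L + Z_0) = (60 − j35)/(160 − j35)
|Γ| = 69.5/164 = 0.424
VSWR = (1 + |Γ|)/(1 − |Γ|) = 1.42/0.576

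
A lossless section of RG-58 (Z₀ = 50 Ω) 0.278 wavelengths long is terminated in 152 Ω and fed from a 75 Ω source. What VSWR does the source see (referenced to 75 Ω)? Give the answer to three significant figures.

VSWR ≈ 4.49

βl = 2π × 0.278 = 100°
tan(βl) = -5.63
Z_in = Z_0·(Z_L + jZ_0·tanβl)/(Z_0 + jZ_L·tanβl) = 16.9 + j7.9 Ω
Γ_s = (Z_in − Z_s)/(Z_in + Z_s) = (-58.1 + j7.9)/(91.9 + j7.9), |Γ_s| = 0.636
VSWR = (1 + |Γ_s|)/(1 − |Γ_s|)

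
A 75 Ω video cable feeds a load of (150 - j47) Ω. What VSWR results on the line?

Γ = (Z_L − Z_0)/(Z_L + Z_0) = (75 − j47)/(225 − j47)
|Γ| = 88.5/230 = 0.385
VSWR = (1 + |Γ|)/(1 − |Γ|) = 1.39/0.615

VSWR ≈ 2.25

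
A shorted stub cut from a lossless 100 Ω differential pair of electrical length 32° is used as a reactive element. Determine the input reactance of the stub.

tan(βl) = 0.625
For a shorted stub, Z_in = jZ_0·tan(βl)

X_in ≈ 62.5 Ω (inductive)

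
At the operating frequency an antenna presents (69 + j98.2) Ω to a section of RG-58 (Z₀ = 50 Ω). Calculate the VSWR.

VSWR ≈ 4.69

Γ = (Z_L − Z_0)/(Z_L + Z_0) = (19 + j98.2)/(119 + j98.2)
|Γ| = 100/154 = 0.648
VSWR = (1 + |Γ|)/(1 − |Γ|) = 1.65/0.352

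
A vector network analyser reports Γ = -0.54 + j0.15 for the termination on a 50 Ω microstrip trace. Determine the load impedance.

Z_L = Z_0·(1 + Γ)/(1 − Γ) = 50·(0.46 + j0.15)/(1.54 − j0.15)

Z_L ≈ 14.3 + j6.27 Ω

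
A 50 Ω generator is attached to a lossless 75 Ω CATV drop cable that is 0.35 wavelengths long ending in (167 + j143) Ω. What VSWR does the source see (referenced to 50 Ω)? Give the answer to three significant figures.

VSWR ≈ 3.24

βl = 2π × 0.35 = 126°
tan(βl) = -1.38
Z_in = Z_0·(Z_L + jZ_0·tanβl)/(Z_0 + jZ_L·tanβl) = 21.5 + j29.1 Ω
Γ_s = (Z_in − Z_s)/(Z_in + Z_s) = (-28.5 + j29.1)/(71.5 + j29.1), |Γ_s| = 0.528
VSWR = (1 + |Γ_s|)/(1 − |Γ_s|)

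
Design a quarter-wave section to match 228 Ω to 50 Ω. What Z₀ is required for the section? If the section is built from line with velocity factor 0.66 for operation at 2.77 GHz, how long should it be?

Z_qwt = √(Z_0·R_L) = √(50 × 228) = √11400
λ = 0.66·c/f = 0.0715 m, so l = λ/4 = 0.0179 m

Z_qwt ≈ 107 Ω; length ≈ 1.79 cm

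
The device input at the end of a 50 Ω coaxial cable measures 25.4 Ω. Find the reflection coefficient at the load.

Γ = -0.326

Γ = (Z_L − Z_0)/(Z_L + Z_0) = (25.4 − 50)/(25.4 + 50) = -24.6/75.4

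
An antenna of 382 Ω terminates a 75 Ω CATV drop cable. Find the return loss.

Γ = (382 − 75)/(382 + 75) = 0.672
RL = −20·log₁₀|Γ| = −20·log₁₀(0.672)

RL ≈ 3.46 dB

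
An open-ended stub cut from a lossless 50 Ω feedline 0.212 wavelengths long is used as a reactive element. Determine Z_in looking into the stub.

Z_in ≈ −j12.2 Ω

βl = 2π × 0.212 = 76.3°
tan(βl) = 4.11
For an open-ended stub, Z_in = −jZ_0·cot(βl) = −jZ_0/tan(βl)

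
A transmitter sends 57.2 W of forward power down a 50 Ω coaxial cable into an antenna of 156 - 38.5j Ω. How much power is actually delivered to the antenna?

P_delivered ≈ 40.6 W

|Γ| = |(106 − j38.5)/(206 − j38.5)| = 0.538
|Γ|² = 0.29
P_refl = |Γ|²·P_inc = 16.6 W, P_del = (1 − |Γ|²)·P_inc = 40.6 W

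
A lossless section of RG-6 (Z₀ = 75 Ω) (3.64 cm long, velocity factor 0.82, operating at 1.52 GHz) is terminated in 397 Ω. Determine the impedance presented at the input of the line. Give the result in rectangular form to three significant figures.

λ = v/f = 0.82·c / 1.52 GHz = 0.162 m
βl = 2π·l/λ = 2π × 0.225 = 81°
tan(βl) = tan(81°) = 6.29
Z_in = Z_0·(Z_L + jZ_0·tanβl)/(Z_0 + jZ_L·tanβl)
     = 75·(397 + j472)/(75 + j2500)

Z_in ≈ 14.5 − j11.5 Ω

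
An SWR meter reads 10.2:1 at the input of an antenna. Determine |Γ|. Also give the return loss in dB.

|Γ| = (S − 1)/(S + 1) = (10.2 − 1)/(10.2 + 1) = 9.2/11.2
RL = −20·log₁₀|Γ| = −20·log₁₀(0.821)

|Γ| ≈ 0.821; return loss ≈ 1.71 dB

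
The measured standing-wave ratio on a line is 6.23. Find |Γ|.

|Γ| = (S − 1)/(S + 1) = (6.23 − 1)/(6.23 + 1) = 5.23/7.23

|Γ| ≈ 0.723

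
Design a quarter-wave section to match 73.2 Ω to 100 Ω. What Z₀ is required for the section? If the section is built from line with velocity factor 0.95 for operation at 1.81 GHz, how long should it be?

Z_qwt ≈ 85.6 Ω; length ≈ 3.94 cm

Z_qwt = √(Z_0·R_L) = √(100 × 73.2) = √7320
λ = 0.95·c/f = 0.157 m, so l = λ/4 = 0.0394 m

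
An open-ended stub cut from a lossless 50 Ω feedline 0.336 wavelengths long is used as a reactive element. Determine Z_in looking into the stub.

Z_in ≈ +j30 Ω

βl = 2π × 0.336 = 121°
tan(βl) = -1.67
For an open-ended stub, Z_in = −jZ_0·cot(βl) = −jZ_0/tan(βl)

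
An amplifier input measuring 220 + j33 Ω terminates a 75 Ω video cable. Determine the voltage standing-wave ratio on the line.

Γ = (Z_L − Z_0)/(Z_L + Z_0) = (145 + j33)/(295 + j33)
|Γ| = 149/297 = 0.501
VSWR = (1 + |Γ|)/(1 − |Γ|) = 1.5/0.499

VSWR ≈ 3.01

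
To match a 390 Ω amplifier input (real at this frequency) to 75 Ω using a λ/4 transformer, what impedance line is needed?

Z_qwt = √(Z_0·R_L) = √(75 × 390) = √29250

Z_qwt ≈ 171 Ω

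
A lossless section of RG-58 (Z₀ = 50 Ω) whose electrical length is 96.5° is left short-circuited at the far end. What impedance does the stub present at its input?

tan(βl) = -8.78
For a short-circuited stub, Z_in = jZ_0·tan(βl)

Z_in ≈ −j439 Ω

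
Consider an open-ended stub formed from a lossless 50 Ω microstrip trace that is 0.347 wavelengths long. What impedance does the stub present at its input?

βl = 2π × 0.347 = 125°
tan(βl) = -1.43
For an open-ended stub, Z_in = −jZ_0·cot(βl) = −jZ_0/tan(βl)

Z_in ≈ +j34.9 Ω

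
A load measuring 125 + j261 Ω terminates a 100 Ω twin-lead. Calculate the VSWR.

VSWR ≈ 7.36

Γ = (Z_L − Z_0)/(Z_L + Z_0) = (25 + j261)/(225 + j261)
|Γ| = 262/345 = 0.761
VSWR = (1 + |Γ|)/(1 − |Γ|) = 1.76/0.239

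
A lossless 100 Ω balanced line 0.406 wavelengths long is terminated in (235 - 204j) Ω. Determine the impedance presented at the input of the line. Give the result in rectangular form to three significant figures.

βl = 2π × 0.406 = 146°
tan(βl) = tan(146°) = -0.67
Z_in = Z_0·(Z_L + jZ_0·tanβl)/(Z_0 + jZ_L·tanβl)
     = 100·(235 − j271)/(-36.8 − j158)

Z_in ≈ 130 + j180 Ω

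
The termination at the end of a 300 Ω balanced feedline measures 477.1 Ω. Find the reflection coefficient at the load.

Γ = 0.228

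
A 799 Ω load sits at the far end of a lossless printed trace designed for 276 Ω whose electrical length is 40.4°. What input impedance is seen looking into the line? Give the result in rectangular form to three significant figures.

tan(βl) = tan(40.4°) = 0.851
Z_in = Z_0·(Z_L + jZ_0·tanβl)/(Z_0 + jZ_L·tanβl)
     = 276·(799 + j235)/(276 + j680)

Z_in ≈ 195 − j245 Ω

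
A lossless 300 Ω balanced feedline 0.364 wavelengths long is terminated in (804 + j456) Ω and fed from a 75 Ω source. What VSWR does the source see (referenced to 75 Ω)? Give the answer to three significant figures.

VSWR ≈ 5.2

βl = 2π × 0.364 = 131°
tan(βl) = -1.15
Z_in = Z_0·(Z_L + jZ_0·tanβl)/(Z_0 + jZ_L·tanβl) = 110 + j163 Ω
Γ_s = (Z_in − Z_s)/(Z_in + Z_s) = (34.6 + j163)/(185 + j163), |Γ_s| = 0.678
VSWR = (1 + |Γ_s|)/(1 − |Γ_s|)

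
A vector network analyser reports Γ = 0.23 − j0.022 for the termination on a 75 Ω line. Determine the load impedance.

Z_L ≈ 120 − j5.56 Ω

Z_L = Z_0·(1 + Γ)/(1 − Γ) = 75·(1.23 − j0.022)/(0.77 + j0.022)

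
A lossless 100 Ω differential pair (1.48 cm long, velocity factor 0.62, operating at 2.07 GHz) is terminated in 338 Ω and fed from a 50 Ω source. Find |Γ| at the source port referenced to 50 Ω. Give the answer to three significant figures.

|Γ| ≈ 0.521

λ = v/f = 0.62·c / 2.07 GHz = 0.0899 m
βl = 2π·l/λ = 2π × 0.165 = 59.3°
tan(βl) = 1.68
Z_in = Z_0·(Z_L + jZ_0·tanβl)/(Z_0 + jZ_L·tanβl) = 38.8 − j52.6 Ω
Γ_s = (Z_in − Z_s)/(Z_in + Z_s) = (-11.2 − j52.6)/(88.8 − j52.6), |Γ_s| = 0.521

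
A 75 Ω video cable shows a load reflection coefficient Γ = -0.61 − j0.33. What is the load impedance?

Z_L = Z_0·(1 + Γ)/(1 − Γ) = 75·(0.39 − j0.33)/(1.61 + j0.33)

Z_L ≈ 14.4 − j18.3 Ω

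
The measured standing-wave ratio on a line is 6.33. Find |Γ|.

|Γ| ≈ 0.727

|Γ| = (S − 1)/(S + 1) = (6.33 − 1)/(6.33 + 1) = 5.33/7.33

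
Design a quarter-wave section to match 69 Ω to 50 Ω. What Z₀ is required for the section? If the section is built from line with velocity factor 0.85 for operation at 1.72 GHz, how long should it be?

Z_qwt ≈ 58.7 Ω; length ≈ 3.71 cm

Z_qwt = √(Z_0·R_L) = √(50 × 69) = √3450
λ = 0.85·c/f = 0.148 m, so l = λ/4 = 0.0371 m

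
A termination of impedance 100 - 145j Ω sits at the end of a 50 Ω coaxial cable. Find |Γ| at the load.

Γ = (Z_L − Z_0)/(Z_L + Z_0) = (50 − j145)/(150 − j145)
|Γ| = 153/209

|Γ| ≈ 0.735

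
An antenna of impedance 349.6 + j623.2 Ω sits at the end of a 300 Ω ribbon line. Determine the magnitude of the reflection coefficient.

|Γ| ≈ 0.694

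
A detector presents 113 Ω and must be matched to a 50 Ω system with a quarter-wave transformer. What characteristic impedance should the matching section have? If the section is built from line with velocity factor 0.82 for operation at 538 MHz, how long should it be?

Z_qwt ≈ 75.2 Ω; length ≈ 11.4 cm

Z_qwt = √(Z_0·R_L) = √(50 × 113) = √5650
λ = 0.82·c/f = 0.457 m, so l = λ/4 = 0.114 m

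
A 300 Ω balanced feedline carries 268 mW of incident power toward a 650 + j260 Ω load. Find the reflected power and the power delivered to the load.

|Γ| = |(350 + j260)/(950 + j260)| = 0.443
|Γ|² = 0.196
P_refl = |Γ|²·P_inc = 52.5 mW, P_del = (1 − |Γ|²)·P_inc = 215 mW

P_reflected ≈ 52.5 mW; P_delivered ≈ 215 mW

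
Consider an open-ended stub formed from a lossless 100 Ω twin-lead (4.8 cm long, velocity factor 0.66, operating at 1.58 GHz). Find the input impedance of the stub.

λ = v/f = 0.66·c / 1.58 GHz = 0.125 m
βl = 2π·l/λ = 2π × 0.383 = 138°
tan(βl) = -0.904
For an open-ended stub, Z_in = −jZ_0·cot(βl) = −jZ_0/tan(βl)

Z_in ≈ +j111 Ω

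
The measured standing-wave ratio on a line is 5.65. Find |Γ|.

|Γ| ≈ 0.699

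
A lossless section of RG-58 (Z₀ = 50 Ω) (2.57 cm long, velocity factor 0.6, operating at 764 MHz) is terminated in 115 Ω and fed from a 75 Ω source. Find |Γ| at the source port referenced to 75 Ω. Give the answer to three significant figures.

|Γ| ≈ 0.41

λ = v/f = 0.6·c / 764 MHz = 0.236 m
βl = 2π·l/λ = 2π × 0.109 = 39.3°
tan(βl) = 0.818
Z_in = Z_0·(Z_L + jZ_0·tanβl)/(Z_0 + jZ_L·tanβl) = 42.3 − j38.7 Ω
Γ_s = (Z_in − Z_s)/(Z_in + Z_s) = (-32.7 − j38.7)/(117 − j38.7), |Γ_s| = 0.41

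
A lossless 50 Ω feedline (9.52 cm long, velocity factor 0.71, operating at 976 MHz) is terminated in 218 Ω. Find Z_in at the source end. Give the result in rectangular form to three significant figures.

λ = v/f = 0.71·c / 976 MHz = 0.218 m
βl = 2π·l/λ = 2π × 0.436 = 157°
tan(βl) = tan(157°) = -0.424
Z_in = Z_0·(Z_L + jZ_0·tanβl)/(Z_0 + jZ_L·tanβl)
     = 50·(218 − j21.2)/(50 − j92.4)

Z_in ≈ 58.3 + j86.5 Ω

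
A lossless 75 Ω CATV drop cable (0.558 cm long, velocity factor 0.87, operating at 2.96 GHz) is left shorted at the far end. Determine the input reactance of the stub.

λ = v/f = 0.87·c / 2.96 GHz = 0.0882 m
βl = 2π·l/λ = 2π × 0.0633 = 22.8°
tan(βl) = 0.42
For a shorted stub, Z_in = jZ_0·tan(βl)

X_in ≈ 31.5 Ω (inductive)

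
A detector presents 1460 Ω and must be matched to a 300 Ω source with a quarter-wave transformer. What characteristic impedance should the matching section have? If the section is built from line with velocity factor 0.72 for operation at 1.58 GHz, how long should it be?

Z_qwt ≈ 662 Ω; length ≈ 3.42 cm

Z_qwt = √(Z_0·R_L) = √(300 × 1460) = √438000
λ = 0.72·c/f = 0.137 m, so l = λ/4 = 0.0342 m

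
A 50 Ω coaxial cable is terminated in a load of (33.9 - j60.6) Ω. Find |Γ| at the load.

|Γ| ≈ 0.606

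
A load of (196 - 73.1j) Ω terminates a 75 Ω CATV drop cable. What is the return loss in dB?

RL ≈ 5.96 dB

Γ = (121 − j73.1)/(271 − j73.1), |Γ| = 0.504
RL = −20·log₁₀|Γ| = −20·log₁₀(0.504)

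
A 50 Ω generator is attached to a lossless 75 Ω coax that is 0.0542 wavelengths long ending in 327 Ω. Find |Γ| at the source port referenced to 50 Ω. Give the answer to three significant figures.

βl = 2π × 0.0542 = 19.5°
tan(βl) = 0.354
Z_in = Z_0·(Z_L + jZ_0·tanβl)/(Z_0 + jZ_L·tanβl) = 109 − j141 Ω
Γ_s = (Z_in − Z_s)/(Z_in + Z_s) = (58.7 − j141)/(159 − j141), |Γ_s| = 0.72

|Γ| ≈ 0.72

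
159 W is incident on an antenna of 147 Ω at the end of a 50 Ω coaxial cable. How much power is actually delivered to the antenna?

Γ = (147 − 50)/(147 + 50) = 0.492
|Γ|² = 0.242
P_refl = |Γ|²·P_inc = 38.5 W, P_del = (1 − |Γ|²)·P_inc = 120 W

P_delivered ≈ 120 W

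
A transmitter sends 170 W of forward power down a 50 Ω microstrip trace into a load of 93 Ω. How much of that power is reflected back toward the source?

Γ = (93 − 50)/(93 + 50) = 0.301
|Γ|² = 0.0904
P_refl = |Γ|²·P_inc = 15.4 W, P_del = (1 − |Γ|²)·P_inc = 155 W

P_reflected ≈ 15.4 W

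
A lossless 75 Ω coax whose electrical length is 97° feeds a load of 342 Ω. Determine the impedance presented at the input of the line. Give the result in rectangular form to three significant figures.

tan(βl) = tan(97°) = -8.14
Z_in = Z_0·(Z_L + jZ_0·tanβl)/(Z_0 + jZ_L·tanβl)
     = 75·(342 − j611)/(75 − j2790)

Z_in ≈ 16.7 + j8.76 Ω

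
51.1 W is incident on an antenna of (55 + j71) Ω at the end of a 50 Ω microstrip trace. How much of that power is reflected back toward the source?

P_reflected ≈ 16.1 W

|Γ| = |(5 + j71)/(105 + j71)| = 0.562
|Γ|² = 0.315
P_refl = |Γ|²·P_inc = 16.1 W, P_del = (1 − |Γ|²)·P_inc = 35 W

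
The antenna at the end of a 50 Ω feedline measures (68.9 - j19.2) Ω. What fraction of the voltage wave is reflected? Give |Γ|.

|Γ| ≈ 0.224

Γ = (Z_L − Z_0)/(Z_L + Z_0) = (18.9 − j19.2)/(118.9 − j19.2)
|Γ| = 26.9/120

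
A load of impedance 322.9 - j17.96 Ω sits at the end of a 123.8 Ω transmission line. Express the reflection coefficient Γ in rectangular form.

Γ = (Z_L − Z_0)/(Z_L + Z_0) = (199.1 − j17.96)/(446.7 − j17.96)

Γ ≈ 0.447 − j0.0222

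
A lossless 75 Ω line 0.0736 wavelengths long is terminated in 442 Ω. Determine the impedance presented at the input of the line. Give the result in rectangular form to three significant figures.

Z_in ≈ 57.3 − j131 Ω

βl = 2π × 0.0736 = 26.5°
tan(βl) = tan(26.5°) = 0.498
Z_in = Z_0·(Z_L + jZ_0·tanβl)/(Z_0 + jZ_L·tanβl)
     = 75·(442 + j37.4)/(75 + j220)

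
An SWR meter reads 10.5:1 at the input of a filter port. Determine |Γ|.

|Γ| ≈ 0.826

|Γ| = (S − 1)/(S + 1) = (10.5 − 1)/(10.5 + 1) = 9.5/11.5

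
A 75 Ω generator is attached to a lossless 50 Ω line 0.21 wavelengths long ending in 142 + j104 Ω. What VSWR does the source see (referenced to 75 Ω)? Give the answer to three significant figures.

βl = 2π × 0.21 = 75.6°
tan(βl) = 3.89
Z_in = Z_0·(Z_L + jZ_0·tanβl)/(Z_0 + jZ_L·tanβl) = 13.3 − j21.4 Ω
Γ_s = (Z_in − Z_s)/(Z_in + Z_s) = (-61.7 − j21.4)/(88.3 − j21.4), |Γ_s| = 0.719
VSWR = (1 + |Γ_s|)/(1 − |Γ_s|)

VSWR ≈ 6.12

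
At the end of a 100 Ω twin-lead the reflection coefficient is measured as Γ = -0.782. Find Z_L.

Z_L = Z_0·(1 + Γ)/(1 − Γ) = 100·(0.218)/(1.78)

Z_L ≈ 12.2 Ω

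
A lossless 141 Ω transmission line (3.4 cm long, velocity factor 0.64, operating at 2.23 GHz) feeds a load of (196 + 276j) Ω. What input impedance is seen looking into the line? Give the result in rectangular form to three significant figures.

Z_in ≈ 41.8 + j84 Ω

λ = v/f = 0.64·c / 2.23 GHz = 0.0861 m
βl = 2π·l/λ = 2π × 0.395 = 142°
tan(βl) = tan(142°) = -0.777
Z_in = Z_0·(Z_L + jZ_0·tanβl)/(Z_0 + jZ_L·tanβl)
     = 141·(196 + j166)/(355 − j152)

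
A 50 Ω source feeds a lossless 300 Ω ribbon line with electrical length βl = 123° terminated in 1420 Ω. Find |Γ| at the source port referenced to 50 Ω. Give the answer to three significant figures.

tan(βl) = -1.54
Z_in = Z_0·(Z_L + jZ_0·tanβl)/(Z_0 + jZ_L·tanβl) = 88.4 + j183 Ω
Γ_s = (Z_in − Z_s)/(Z_in + Z_s) = (38.4 + j183)/(138 + j183), |Γ_s| = 0.814

|Γ| ≈ 0.814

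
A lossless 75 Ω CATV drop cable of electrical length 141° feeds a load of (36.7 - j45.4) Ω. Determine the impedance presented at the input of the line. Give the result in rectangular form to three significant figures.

Z_in ≈ 146 − j94.9 Ω

tan(βl) = tan(141°) = -0.81
Z_in = Z_0·(Z_L + jZ_0·tanβl)/(Z_0 + jZ_L·tanβl)
     = 75·(36.7 − j106)/(38.2 − j29.7)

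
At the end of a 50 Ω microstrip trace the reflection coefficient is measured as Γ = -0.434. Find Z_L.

Z_L = Z_0·(1 + Γ)/(1 − Γ) = 50·(0.566)/(1.43)

Z_L ≈ 19.7 Ω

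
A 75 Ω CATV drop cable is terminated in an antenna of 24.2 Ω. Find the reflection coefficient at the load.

Γ = -0.512

Γ = (Z_L − Z_0)/(Z_L + Z_0) = (24.2 − 75)/(24.2 + 75) = -50.8/99.2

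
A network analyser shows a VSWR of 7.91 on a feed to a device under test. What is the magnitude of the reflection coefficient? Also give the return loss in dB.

|Γ| = (S − 1)/(S + 1) = (7.91 − 1)/(7.91 + 1) = 6.91/8.91
RL = −20·log₁₀|Γ| = −20·log₁₀(0.776)

|Γ| ≈ 0.776; return loss ≈ 2.21 dB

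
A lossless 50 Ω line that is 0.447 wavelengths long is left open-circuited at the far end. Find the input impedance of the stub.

Z_in ≈ +j145 Ω

βl = 2π × 0.447 = 161°
tan(βl) = -0.346
For an open-circuited stub, Z_in = −jZ_0·cot(βl) = −jZ_0/tan(βl)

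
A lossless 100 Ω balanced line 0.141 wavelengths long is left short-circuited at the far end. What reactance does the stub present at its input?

βl = 2π × 0.141 = 50.8°
tan(βl) = 1.22
For a short-circuited stub, Z_in = jZ_0·tan(βl)

X_in ≈ 122 Ω (inductive)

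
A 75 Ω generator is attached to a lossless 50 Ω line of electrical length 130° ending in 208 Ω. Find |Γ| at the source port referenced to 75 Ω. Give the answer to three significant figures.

|Γ| ≈ 0.658

tan(βl) = -1.19
Z_in = Z_0·(Z_L + jZ_0·tanβl)/(Z_0 + jZ_L·tanβl) = 19.7 + j38 Ω
Γ_s = (Z_in − Z_s)/(Z_in + Z_s) = (-55.3 + j38)/(94.7 + j38), |Γ_s| = 0.658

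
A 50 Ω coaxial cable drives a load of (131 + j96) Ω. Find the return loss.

Γ = (81 + j96)/(181 + j96), |Γ| = 0.613
RL = −20·log₁₀|Γ| = −20·log₁₀(0.613)

RL ≈ 4.25 dB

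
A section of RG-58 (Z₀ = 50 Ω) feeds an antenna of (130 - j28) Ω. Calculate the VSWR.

Γ = (Z_L − Z_0)/(Z_L + Z_0) = (80 − j28)/(180 − j28)
|Γ| = 84.8/182 = 0.465
VSWR = (1 + |Γ|)/(1 − |Γ|) = 1.47/0.535

VSWR ≈ 2.74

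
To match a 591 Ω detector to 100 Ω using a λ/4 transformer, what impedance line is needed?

Z_qwt ≈ 243 Ω

Z_qwt = √(Z_0·R_L) = √(100 × 591) = √59100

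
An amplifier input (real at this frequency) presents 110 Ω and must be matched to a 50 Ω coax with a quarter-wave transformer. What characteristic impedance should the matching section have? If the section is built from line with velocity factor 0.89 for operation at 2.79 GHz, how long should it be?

Z_qwt ≈ 74.2 Ω; length ≈ 2.39 cm

Z_qwt = √(Z_0·R_L) = √(50 × 110) = √5500
λ = 0.89·c/f = 0.0957 m, so l = λ/4 = 0.0239 m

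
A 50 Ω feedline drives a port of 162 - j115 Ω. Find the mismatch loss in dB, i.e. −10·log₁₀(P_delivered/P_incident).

Γ = (112 − j115)/(212 − j115), |Γ| = 0.666
|Γ|² = 0.443, so P_del/P_inc = 1 − |Γ|² = 0.557
ML = −10·log₁₀(1 − |Γ|²)

mismatch loss ≈ 2.54 dB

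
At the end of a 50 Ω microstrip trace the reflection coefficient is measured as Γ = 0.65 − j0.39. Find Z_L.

Z_L ≈ 77.5 − j142 Ω

Z_L = Z_0·(1 + Γ)/(1 − Γ) = 50·(1.65 − j0.39)/(0.35 + j0.39)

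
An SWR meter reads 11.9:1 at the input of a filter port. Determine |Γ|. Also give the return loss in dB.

|Γ| ≈ 0.845; return loss ≈ 1.46 dB

|Γ| = (S − 1)/(S + 1) = (11.9 − 1)/(11.9 + 1) = 10.9/12.9
RL = −20·log₁₀|Γ| = −20·log₁₀(0.845)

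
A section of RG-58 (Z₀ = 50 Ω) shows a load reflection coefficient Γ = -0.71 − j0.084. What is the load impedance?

Z_L = Z_0·(1 + Γ)/(1 − Γ) = 50·(0.29 − j0.084)/(1.71 + j0.084)

Z_L ≈ 8.34 − j2.87 Ω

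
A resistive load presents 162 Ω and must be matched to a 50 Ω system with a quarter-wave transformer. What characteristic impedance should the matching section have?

Z_qwt = √(Z_0·R_L) = √(50 × 162) = √8100

Z_qwt ≈ 90 Ω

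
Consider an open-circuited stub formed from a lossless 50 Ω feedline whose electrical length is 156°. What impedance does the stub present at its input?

tan(βl) = -0.445
For an open-circuited stub, Z_in = −jZ_0·cot(βl) = −jZ_0/tan(βl)

Z_in ≈ +j112 Ω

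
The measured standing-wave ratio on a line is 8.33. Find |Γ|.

|Γ| ≈ 0.786

|Γ| = (S − 1)/(S + 1) = (8.33 − 1)/(8.33 + 1) = 7.33/9.33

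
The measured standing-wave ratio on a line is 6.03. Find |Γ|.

|Γ| ≈ 0.716

|Γ| = (S − 1)/(S + 1) = (6.03 − 1)/(6.03 + 1) = 5.03/7.03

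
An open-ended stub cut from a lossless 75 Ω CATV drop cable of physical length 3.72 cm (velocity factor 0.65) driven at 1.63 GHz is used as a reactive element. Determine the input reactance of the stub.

λ = v/f = 0.65·c / 1.63 GHz = 0.12 m
βl = 2π·l/λ = 2π × 0.311 = 112°
tan(βl) = -2.48
For an open-ended stub, Z_in = −jZ_0·cot(βl) = −jZ_0/tan(βl)

X_in ≈ 30.2 Ω (inductive)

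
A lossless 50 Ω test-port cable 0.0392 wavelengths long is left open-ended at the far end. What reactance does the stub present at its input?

βl = 2π × 0.0392 = 14.1°
tan(βl) = 0.251
For an open-ended stub, Z_in = −jZ_0·cot(βl) = −jZ_0/tan(βl)

X_in ≈ -199 Ω (capacitive)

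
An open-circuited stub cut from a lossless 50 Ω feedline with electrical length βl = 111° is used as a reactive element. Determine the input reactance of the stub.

X_in ≈ 19.2 Ω (inductive)

tan(βl) = -2.61
For an open-circuited stub, Z_in = −jZ_0·cot(βl) = −jZ_0/tan(βl)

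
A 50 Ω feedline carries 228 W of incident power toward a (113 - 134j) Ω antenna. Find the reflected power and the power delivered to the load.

|Γ| = |(63 − j134)/(163 − j134)| = 0.702
|Γ|² = 0.492
P_refl = |Γ|²·P_inc = 112 W, P_del = (1 − |Γ|²)·P_inc = 116 W

P_reflected ≈ 112 W; P_delivered ≈ 116 W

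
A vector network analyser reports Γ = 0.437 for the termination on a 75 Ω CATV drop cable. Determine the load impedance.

Z_L ≈ 191 Ω

Z_L = Z_0·(1 + Γ)/(1 − Γ) = 75·(1.44)/(0.563)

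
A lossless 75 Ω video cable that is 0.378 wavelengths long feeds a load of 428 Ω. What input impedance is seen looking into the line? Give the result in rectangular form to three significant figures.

βl = 2π × 0.378 = 136°
tan(βl) = tan(136°) = -0.963
Z_in = Z_0·(Z_L + jZ_0·tanβl)/(Z_0 + jZ_L·tanβl)
     = 75·(428 − j72.2)/(75 − j412)

Z_in ≈ 26.4 + j73.1 Ω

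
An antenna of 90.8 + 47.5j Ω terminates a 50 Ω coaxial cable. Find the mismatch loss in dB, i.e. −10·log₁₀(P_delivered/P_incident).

Γ = (40.8 + j47.5)/(140.8 + j47.5), |Γ| = 0.421
|Γ|² = 0.178, so P_del/P_inc = 1 − |Γ|² = 0.822
ML = −10·log₁₀(1 − |Γ|²)

mismatch loss ≈ 0.849 dB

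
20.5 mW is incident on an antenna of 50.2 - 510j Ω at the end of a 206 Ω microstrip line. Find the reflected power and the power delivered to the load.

P_reflected ≈ 17.9 mW; P_delivered ≈ 2.6 mW

|Γ| = |(-155.8 − j510)/(256.2 − j510)| = 0.934
|Γ|² = 0.873
P_refl = |Γ|²·P_inc = 17.9 mW, P_del = (1 − |Γ|²)·P_inc = 2.6 mW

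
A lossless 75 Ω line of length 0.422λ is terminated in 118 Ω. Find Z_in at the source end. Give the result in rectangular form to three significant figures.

Z_in ≈ 88.9 + j34.6 Ω

βl = 2π × 0.422 = 152°
tan(βl) = tan(152°) = -0.534
Z_in = Z_0·(Z_L + jZ_0·tanβl)/(Z_0 + jZ_L·tanβl)
     = 75·(118 − j40)/(75 − j63)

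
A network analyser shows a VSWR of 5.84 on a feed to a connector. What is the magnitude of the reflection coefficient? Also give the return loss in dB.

|Γ| ≈ 0.708; return loss ≈ 3 dB

|Γ| = (S − 1)/(S + 1) = (5.84 − 1)/(5.84 + 1) = 4.84/6.84
RL = −20·log₁₀|Γ| = −20·log₁₀(0.708)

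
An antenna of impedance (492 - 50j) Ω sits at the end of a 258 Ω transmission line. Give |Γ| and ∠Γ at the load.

Γ = (Z_L − Z_0)/(Z_L + Z_0) = (234 − j50)/(750 − j50)
|Γ| = 239/752 = 0.318

Γ ≈ 0.318 ∠ -8.25°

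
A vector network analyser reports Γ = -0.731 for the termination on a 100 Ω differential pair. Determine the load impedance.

Z_L = Z_0·(1 + Γ)/(1 − Γ) = 100·(0.269)/(1.73)

Z_L ≈ 15.5 Ω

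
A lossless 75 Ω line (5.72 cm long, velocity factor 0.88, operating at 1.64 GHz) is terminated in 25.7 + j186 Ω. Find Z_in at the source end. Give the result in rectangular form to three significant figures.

Z_in ≈ 3.85 + j21.9 Ω

λ = v/f = 0.88·c / 1.64 GHz = 0.161 m
βl = 2π·l/λ = 2π × 0.355 = 128°
tan(βl) = tan(128°) = -1.28
Z_in = Z_0·(Z_L + jZ_0·tanβl)/(Z_0 + jZ_L·tanβl)
     = 75·(25.7 + j89.7)/(314 − j33)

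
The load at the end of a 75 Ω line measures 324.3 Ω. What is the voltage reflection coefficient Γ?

Γ = (Z_L − Z_0)/(Z_L + Z_0) = (324.3 − 75)/(324.3 + 75) = 249.3/399.3

Γ = 0.624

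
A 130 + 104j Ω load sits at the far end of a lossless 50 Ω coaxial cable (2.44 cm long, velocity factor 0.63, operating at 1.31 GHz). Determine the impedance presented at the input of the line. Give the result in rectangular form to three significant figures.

λ = v/f = 0.63·c / 1.31 GHz = 0.144 m
βl = 2π·l/λ = 2π × 0.169 = 60.9°
tan(βl) = tan(60.9°) = 1.8
Z_in = Z_0·(Z_L + jZ_0·tanβl)/(Z_0 + jZ_L·tanβl)
     = 50·(130 + j194)/(-137 + j233)

Z_in ≈ 18.8 − j38.8 Ω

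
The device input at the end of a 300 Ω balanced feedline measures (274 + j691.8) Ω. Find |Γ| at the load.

|Γ| ≈ 0.77

Γ = (Z_L − Z_0)/(Z_L + Z_0) = (-26 + j691.8)/(574 + j691.8)
|Γ| = 692/899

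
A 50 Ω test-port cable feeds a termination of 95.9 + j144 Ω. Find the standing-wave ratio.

Γ = (Z_L − Z_0)/(Z_L + Z_0) = (45.9 + j144)/(145.9 + j144)
|Γ| = 151/205 = 0.737
VSWR = (1 + |Γ|)/(1 − |Γ|) = 1.74/0.263

VSWR ≈ 6.61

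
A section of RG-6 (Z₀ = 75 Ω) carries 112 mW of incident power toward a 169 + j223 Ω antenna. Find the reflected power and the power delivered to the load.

P_reflected ≈ 60 mW; P_delivered ≈ 52 mW

|Γ| = |(94 + j223)/(244 + j223)| = 0.732
|Γ|² = 0.536
P_refl = |Γ|²·P_inc = 60 mW, P_del = (1 − |Γ|²)·P_inc = 52 mW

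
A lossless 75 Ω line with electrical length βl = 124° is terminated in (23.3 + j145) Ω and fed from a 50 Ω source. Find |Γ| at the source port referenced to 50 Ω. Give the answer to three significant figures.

tan(βl) = -1.48
Z_in = Z_0·(Z_L + jZ_0·tanβl)/(Z_0 + jZ_L·tanβl) = 4.92 + j9.33 Ω
Γ_s = (Z_in − Z_s)/(Z_in + Z_s) = (-45.1 + j9.33)/(54.9 + j9.33), |Γ_s| = 0.827

|Γ| ≈ 0.827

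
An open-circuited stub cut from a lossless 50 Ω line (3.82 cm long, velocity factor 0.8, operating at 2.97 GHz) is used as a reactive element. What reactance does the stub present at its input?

X_in ≈ 289 Ω (inductive)

λ = v/f = 0.8·c / 2.97 GHz = 0.0808 m
βl = 2π·l/λ = 2π × 0.473 = 170°
tan(βl) = -0.173
For an open-circuited stub, Z_in = −jZ_0·cot(βl) = −jZ_0/tan(βl)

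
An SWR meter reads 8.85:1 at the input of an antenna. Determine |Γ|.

|Γ| ≈ 0.797

|Γ| = (S − 1)/(S + 1) = (8.85 − 1)/(8.85 + 1) = 7.85/9.85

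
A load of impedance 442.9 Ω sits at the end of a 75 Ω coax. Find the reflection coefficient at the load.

Γ = (Z_L − Z_0)/(Z_L + Z_0) = (442.9 − 75)/(442.9 + 75) = 367.9/517.9

Γ = 0.71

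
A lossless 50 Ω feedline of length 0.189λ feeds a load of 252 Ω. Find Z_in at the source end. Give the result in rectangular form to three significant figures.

βl = 2π × 0.189 = 68°
tan(βl) = tan(68°) = 2.48
Z_in = Z_0·(Z_L + jZ_0·tanβl)/(Z_0 + jZ_L·tanβl)
     = 50·(252 + j124)/(50 + j625)

Z_in ≈ 11.5 − j19.2 Ω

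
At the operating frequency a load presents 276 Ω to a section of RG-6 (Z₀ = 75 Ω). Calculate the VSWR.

Γ = (276 − 75)/(276 + 75) = 0.573
VSWR = (1 + 0.573)/(1 − 0.573)

VSWR ≈ 3.68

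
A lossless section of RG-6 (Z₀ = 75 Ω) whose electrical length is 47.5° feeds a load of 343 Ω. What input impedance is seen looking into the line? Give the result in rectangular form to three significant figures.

Z_in ≈ 29 − j62.9 Ω

tan(βl) = tan(47.5°) = 1.09
Z_in = Z_0·(Z_L + jZ_0·tanβl)/(Z_0 + jZ_L·tanβl)
     = 75·(343 + j81.8)/(75 + j374)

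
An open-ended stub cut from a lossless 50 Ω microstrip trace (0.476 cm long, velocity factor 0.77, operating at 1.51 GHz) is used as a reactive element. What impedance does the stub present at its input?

Z_in ≈ −j252 Ω

λ = v/f = 0.77·c / 1.51 GHz = 0.153 m
βl = 2π·l/λ = 2π × 0.0311 = 11.2°
tan(βl) = 0.198
For an open-ended stub, Z_in = −jZ_0·cot(βl) = −jZ_0/tan(βl)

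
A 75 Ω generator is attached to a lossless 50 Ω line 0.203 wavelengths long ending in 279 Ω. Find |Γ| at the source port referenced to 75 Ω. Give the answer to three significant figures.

βl = 2π × 0.203 = 73.1°
tan(βl) = 3.29
Z_in = Z_0·(Z_L + jZ_0·tanβl)/(Z_0 + jZ_L·tanβl) = 9.76 − j14.7 Ω
Γ_s = (Z_in − Z_s)/(Z_in + Z_s) = (-65.2 − j14.7)/(84.8 − j14.7), |Γ_s| = 0.777

|Γ| ≈ 0.777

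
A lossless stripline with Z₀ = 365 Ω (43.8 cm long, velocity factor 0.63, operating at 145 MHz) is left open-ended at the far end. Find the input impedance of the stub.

Z_in ≈ +j219 Ω

λ = v/f = 0.63·c / 145 MHz = 1.3 m
βl = 2π·l/λ = 2π × 0.336 = 121°
tan(βl) = -1.67
For an open-ended stub, Z_in = −jZ_0·cot(βl) = −jZ_0/tan(βl)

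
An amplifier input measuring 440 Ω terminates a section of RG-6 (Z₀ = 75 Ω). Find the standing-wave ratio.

For a purely resistive load, VSWR = R_L/Z_0 or Z_0/R_L (whichever > 1) = 440/75

VSWR ≈ 5.87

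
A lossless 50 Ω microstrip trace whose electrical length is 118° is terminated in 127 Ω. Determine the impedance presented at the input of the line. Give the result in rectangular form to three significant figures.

Z_in ≈ 24.2 + j21.5 Ω

tan(βl) = tan(118°) = -1.88
Z_in = Z_0·(Z_L + jZ_0·tanβl)/(Z_0 + jZ_L·tanβl)
     = 50·(127 − j94)/(50 − j239)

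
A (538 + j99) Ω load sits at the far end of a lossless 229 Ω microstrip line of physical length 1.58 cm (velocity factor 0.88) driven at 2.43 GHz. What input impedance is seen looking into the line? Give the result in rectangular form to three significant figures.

λ = v/f = 0.88·c / 2.43 GHz = 0.109 m
βl = 2π·l/λ = 2π × 0.145 = 52.4°
tan(βl) = tan(52.4°) = 1.3
Z_in = Z_0·(Z_L + jZ_0·tanβl)/(Z_0 + jZ_L·tanβl)
     = 229·(538 + j396)/(101 + j697)

Z_in ≈ 152 − j155 Ω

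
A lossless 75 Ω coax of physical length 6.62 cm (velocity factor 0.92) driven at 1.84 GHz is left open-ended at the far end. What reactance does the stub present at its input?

λ = v/f = 0.92·c / 1.84 GHz = 0.15 m
βl = 2π·l/λ = 2π × 0.441 = 159°
tan(βl) = -0.386
For an open-ended stub, Z_in = −jZ_0·cot(βl) = −jZ_0/tan(βl)

X_in ≈ 194 Ω (inductive)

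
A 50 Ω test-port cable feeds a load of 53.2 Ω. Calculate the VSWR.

For a purely resistive load, VSWR = R_L/Z_0 or Z_0/R_L (whichever > 1) = 53.2/50

VSWR ≈ 1.06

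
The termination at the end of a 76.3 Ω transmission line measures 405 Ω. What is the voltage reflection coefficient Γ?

Γ = 0.683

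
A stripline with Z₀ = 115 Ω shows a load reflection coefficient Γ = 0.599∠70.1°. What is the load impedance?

Z_L = Z_0·(1 + Γ)/(1 − Γ) = 115·(1.2 + j0.563)/(0.796 − j0.563)

Z_L ≈ 77.5 + j136 Ω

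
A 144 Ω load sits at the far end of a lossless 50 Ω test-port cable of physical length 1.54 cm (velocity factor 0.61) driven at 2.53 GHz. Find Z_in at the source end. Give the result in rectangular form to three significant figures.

λ = v/f = 0.61·c / 2.53 GHz = 0.0723 m
βl = 2π·l/λ = 2π × 0.213 = 76.6°
tan(βl) = tan(76.6°) = 4.21
Z_in = Z_0·(Z_L + jZ_0·tanβl)/(Z_0 + jZ_L·tanβl)
     = 50·(144 + j211)/(50 + j607)

Z_in ≈ 18.2 − j10.4 Ω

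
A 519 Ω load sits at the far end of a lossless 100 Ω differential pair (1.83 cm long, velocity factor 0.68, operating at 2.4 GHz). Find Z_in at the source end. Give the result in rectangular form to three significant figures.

λ = v/f = 0.68·c / 2.4 GHz = 0.085 m
βl = 2π·l/λ = 2π × 0.215 = 77.5°
tan(βl) = tan(77.5°) = 4.51
Z_in = Z_0·(Z_L + jZ_0·tanβl)/(Z_0 + jZ_L·tanβl)
     = 100·(519 + j451)/(100 + j2340)

Z_in ≈ 20.2 − j21.3 Ω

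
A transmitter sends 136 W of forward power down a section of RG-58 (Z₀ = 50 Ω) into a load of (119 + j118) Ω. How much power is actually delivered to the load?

P_delivered ≈ 76.2 W

|Γ| = |(69 + j118)/(169 + j118)| = 0.663
|Γ|² = 0.44
P_refl = |Γ|²·P_inc = 59.8 W, P_del = (1 − |Γ|²)·P_inc = 76.2 W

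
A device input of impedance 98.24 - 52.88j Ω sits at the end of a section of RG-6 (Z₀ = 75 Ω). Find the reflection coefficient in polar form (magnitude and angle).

Γ ≈ 0.319 ∠ -49.3°

Γ = (Z_L − Z_0)/(Z_L + Z_0) = (23.24 − j52.88)/(173.2 − j52.88)
|Γ| = 57.8/181 = 0.319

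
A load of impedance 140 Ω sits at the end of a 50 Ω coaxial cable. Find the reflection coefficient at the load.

Γ = (Z_L − Z_0)/(Z_L + Z_0) = (140 − 50)/(140 + 50) = 90/190

Γ = 0.474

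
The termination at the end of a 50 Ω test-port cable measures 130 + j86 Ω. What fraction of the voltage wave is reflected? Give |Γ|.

|Γ| ≈ 0.589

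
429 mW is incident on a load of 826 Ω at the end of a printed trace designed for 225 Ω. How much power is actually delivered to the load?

P_delivered ≈ 289 mW

Γ = (826 − 225)/(826 + 225) = 0.572
|Γ|² = 0.327
P_refl = |Γ|²·P_inc = 140 mW, P_del = (1 − |Γ|²)·P_inc = 289 mW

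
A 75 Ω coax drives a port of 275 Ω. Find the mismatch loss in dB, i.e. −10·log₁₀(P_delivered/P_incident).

mismatch loss ≈ 1.72 dB

Γ = (275 − 75)/(275 + 75) = 0.571
|Γ|² = 0.327, so P_del/P_inc = 1 − |Γ|² = 0.673
ML = −10·log₁₀(1 − |Γ|²)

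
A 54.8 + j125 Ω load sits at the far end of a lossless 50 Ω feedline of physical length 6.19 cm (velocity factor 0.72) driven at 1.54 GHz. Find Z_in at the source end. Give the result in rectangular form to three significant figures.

λ = v/f = 0.72·c / 1.54 GHz = 0.14 m
βl = 2π·l/λ = 2π × 0.441 = 159°
tan(βl) = tan(159°) = -0.386
Z_in = Z_0·(Z_L + jZ_0·tanβl)/(Z_0 + jZ_L·tanβl)
     = 50·(54.8 + j106)/(98.3 − j21.2)

Z_in ≈ 15.6 + j57.1 Ω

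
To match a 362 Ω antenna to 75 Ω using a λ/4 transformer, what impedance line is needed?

Z_qwt ≈ 165 Ω

Z_qwt = √(Z_0·R_L) = √(75 × 362) = √27150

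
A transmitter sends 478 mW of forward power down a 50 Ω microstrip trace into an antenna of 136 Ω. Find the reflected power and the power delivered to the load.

P_reflected ≈ 102 mW; P_delivered ≈ 376 mW

Γ = (136 − 50)/(136 + 50) = 0.462
|Γ|² = 0.214
P_refl = |Γ|²·P_inc = 102 mW, P_del = (1 − |Γ|²)·P_inc = 376 mW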